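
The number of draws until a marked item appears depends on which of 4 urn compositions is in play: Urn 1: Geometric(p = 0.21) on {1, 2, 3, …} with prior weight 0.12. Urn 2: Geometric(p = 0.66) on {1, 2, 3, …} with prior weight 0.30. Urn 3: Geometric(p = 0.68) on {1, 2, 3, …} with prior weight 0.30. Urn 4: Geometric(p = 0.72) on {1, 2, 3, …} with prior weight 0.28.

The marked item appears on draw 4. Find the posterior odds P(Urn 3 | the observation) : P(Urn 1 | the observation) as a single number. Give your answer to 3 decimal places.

Only the two components matter; the odds are (π_i f_i(x)) / (π_j f_j(x)).
Evaluate each component's likelihood at the observed value:
  p_1 = 0.21·(1−0.21)^3 = 0.21·0.493039 = 0.103538
  p_2 = 0.66·(1−0.66)^3 = 0.66·0.039304 = 0.0259406
  p_3 = 0.68·(1−0.68)^3 = 0.68·0.032768 = 0.0222822
  p_4 = 0.72·(1−0.72)^3 = 0.72·0.021952 = 0.0158054
Odds = (0.30/0.12) × (0.0222822/0.103538) = 2.5 × 0.215208 ≈ 0.538

0.538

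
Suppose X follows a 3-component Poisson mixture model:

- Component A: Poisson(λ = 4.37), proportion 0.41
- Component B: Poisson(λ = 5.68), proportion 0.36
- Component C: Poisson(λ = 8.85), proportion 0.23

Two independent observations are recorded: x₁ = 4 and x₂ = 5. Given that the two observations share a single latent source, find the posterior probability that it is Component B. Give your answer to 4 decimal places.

0.3939

By Bayes' theorem, P(k | x) = π_k f_k(x) / Σ_j π_j f_j(x).
Since both observations come from the same component, the likelihood for component k is f_k(x₁)·f_k(x₂).
  f_A = [e^(−4.37)·4.37^4/4! = 0.192242] × [0.168019] = 0.0323003
  f_B = [e^(−5.68)·5.68^4/4! = 0.148044] × [0.168177] = 0.0248976
  f_C = [e^(−8.85)·8.85^4/4! = 0.0366485] × [0.0648678] = 0.0023773
Multiply by the mixture weights:
  π_A·f_A = 0.41 × 0.0323003 = 0.0132431
  π_B·f_B = 0.36 × 0.0248976 = 0.00896313
  π_C·f_C = 0.23 × 0.0023773 = 0.00054678
Denominator: 0.0132431 + 0.00896313 + 0.00054678 = 0.022753
P(Component B | data) = 0.00896313 / 0.022753 ≈ 0.3939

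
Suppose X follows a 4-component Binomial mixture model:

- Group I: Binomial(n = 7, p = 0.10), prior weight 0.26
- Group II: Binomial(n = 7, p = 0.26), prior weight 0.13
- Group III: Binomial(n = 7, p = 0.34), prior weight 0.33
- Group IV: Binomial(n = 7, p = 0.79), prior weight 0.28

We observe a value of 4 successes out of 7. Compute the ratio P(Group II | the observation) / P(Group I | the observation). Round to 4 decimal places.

12.7008

The posterior odds equal the prior odds times the likelihood ratio: (w_i/w_j)·(f_i(x)/f_j(x)).
Component likelihoods at x = 4 successes out of 7:
  p_I = C(7,4)·0.10^4·0.90^3 = 35·0.0001·0.729 = 0.0025515
  p_II = C(7,4)·0.26^4·0.74^3 = 35·0.00456976·0.405224 = 0.0648122
  p_III = C(7,4)·0.34^4·0.66^3 = 35·0.0133634·0.287496 = 0.134467
  p_IV = C(7,4)·0.79^4·0.21^3 = 35·0.389501·0.009261 = 0.126251
0.00842558 / 0.00066339 ≈ 12.7008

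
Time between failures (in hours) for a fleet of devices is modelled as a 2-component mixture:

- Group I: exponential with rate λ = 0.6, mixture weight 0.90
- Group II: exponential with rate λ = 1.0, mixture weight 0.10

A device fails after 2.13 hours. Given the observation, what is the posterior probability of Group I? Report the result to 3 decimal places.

0.927

P(component k | x) = π_k·f_k(x) / marginal(x), where marginal(x) = Σ_j π_j·f_j(x).
Component likelihoods at x = 2.13 hours:
  L_I = 0.6·e^(−0.6·2.13) = 0.6·e^(−1.2780) = 0.167156
  L_II = 1.0·e^(−1.0·2.13) = 1.0·e^(−2.1300) = 0.118837
Multiply by the mixture weights:
  π_I·L_I = 0.90 × 0.167156 = 0.150441
  π_II·L_II = 0.10 × 0.118837 = 0.0118837
Evidence: 0.150441 + 0.0118837 = 0.162324
Responsibility of Group I: 0.150441 / 0.162324 ≈ 0.927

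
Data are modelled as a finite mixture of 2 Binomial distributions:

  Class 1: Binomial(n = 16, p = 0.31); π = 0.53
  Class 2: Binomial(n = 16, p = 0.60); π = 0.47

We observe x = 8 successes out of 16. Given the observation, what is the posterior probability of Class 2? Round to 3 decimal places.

By Bayes' theorem, P(k | x) = w_k f_k(x) / Σ_j w_j f_j(x).
Component likelihoods at x = 8 successes out of 16:
  L_1 = C(16,8)·0.31^8·0.69^8 = 12870·8.52891e-05·0.0513798 = 0.0563981
  L_2 = C(16,8)·0.60^8·0.40^8 = 12870·0.0167962·0.00065536 = 0.141667
Prior × likelihood for each component:
  w_1·L_1 = 0.53 × 0.0563981 = 0.029891
  w_2·L_2 = 0.47 × 0.141667 = 0.0665835
Marginal: 0.029891 + 0.0665835 = 0.0964745
P(Class 2 | the observation) ≈ 0.690

0.690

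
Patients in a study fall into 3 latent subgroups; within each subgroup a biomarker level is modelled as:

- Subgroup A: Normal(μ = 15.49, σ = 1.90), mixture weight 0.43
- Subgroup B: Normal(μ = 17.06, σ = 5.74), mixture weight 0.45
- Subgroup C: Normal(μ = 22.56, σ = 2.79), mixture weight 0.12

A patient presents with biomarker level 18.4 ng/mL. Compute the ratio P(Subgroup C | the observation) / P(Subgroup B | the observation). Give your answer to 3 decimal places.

0.186

The posterior odds equal the prior odds times the likelihood ratio: (π_i/π_j)·(f_i(x)/f_j(x)).
Evaluate each component's likelihood at the observed value:
  L_A = (1/(1.90·√(2π)))·exp(−(18.4−15.49)²/(2·1.90²)) = 0.209970·exp(-1.17287) = 0.0649811
  L_B = (1/(5.74·√(2π)))·exp(−(18.4−17.06)²/(2·5.74²)) = 0.069502·exp(-0.02725) = 0.0676338
  L_C = (1/(2.79·√(2π)))·exp(−(18.4−22.56)²/(2·2.79²)) = 0.142990·exp(-1.11160) = 0.0470484
Posterior odds = (π_C·L_C) / (π_B·L_B) = (0.12·0.0470484) / (0.45·0.0676338) = 0.0056458 / 0.0304352 ≈ 0.186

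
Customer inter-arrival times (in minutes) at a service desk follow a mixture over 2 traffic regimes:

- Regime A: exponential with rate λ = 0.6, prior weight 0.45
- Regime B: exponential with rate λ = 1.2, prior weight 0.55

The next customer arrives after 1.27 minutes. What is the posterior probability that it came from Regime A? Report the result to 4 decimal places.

By Bayes' theorem, P(k | x) = w_k f_k(x) / Σ_j w_j f_j(x).
Exponential densities:
  f_A = 0.6·e^(−0.6·1.27) = 0.6·e^(−0.7620) = 0.280039
  f_B = 1.2·e^(−1.2·1.27) = 1.2·e^(−1.5240) = 0.261407
Unnormalised posteriors:
  w_A·f_A = 0.45 × 0.280039 = 0.126018
  w_B·f_B = 0.55 × 0.261407 = 0.143774
Marginal: 0.126018 + 0.143774 = 0.269791
So the posterior for Regime A is 0.126018 / 0.269791 ≈ 0.4671.

0.4671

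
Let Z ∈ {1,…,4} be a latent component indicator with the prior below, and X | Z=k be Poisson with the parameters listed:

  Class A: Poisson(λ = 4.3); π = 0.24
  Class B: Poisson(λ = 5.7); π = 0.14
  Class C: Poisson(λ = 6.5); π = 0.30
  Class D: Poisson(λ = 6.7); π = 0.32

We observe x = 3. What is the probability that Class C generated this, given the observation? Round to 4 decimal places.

P(component k | x) = P(Z=k)·f_k(x) / marginal(x), where marginal(x) = Σ_j P(Z=j)·f_j(x).
Component likelihoods at x = 3:
  p_A = e^(−4.3)·4.3^3/3! = 0.179799
  p_B = e^(−5.7)·5.7^3/3! = 0.103275
  p_C = e^(−6.5)·6.5^3/3! = 0.0688137
  p_D = e^(−6.7)·6.7^3/3! = 0.0617021
Unnormalised posteriors:
  P(Z=A)·p_A = 0.24 × 0.179799 = 0.0431518
  P(Z=B)·p_B = 0.14 × 0.103275 = 0.0144585
  P(Z=C)·p_C = 0.30 × 0.0688137 = 0.0206441
  P(Z=D)·p_D = 0.32 × 0.0617021 = 0.0197447
Normaliser: 0.0431518 + 0.0144585 + 0.0206441 + 0.0197447 = 0.0979991
P(Class C | the observation) = 0.0206441 / 0.0979991 ≈ 0.2107

0.2107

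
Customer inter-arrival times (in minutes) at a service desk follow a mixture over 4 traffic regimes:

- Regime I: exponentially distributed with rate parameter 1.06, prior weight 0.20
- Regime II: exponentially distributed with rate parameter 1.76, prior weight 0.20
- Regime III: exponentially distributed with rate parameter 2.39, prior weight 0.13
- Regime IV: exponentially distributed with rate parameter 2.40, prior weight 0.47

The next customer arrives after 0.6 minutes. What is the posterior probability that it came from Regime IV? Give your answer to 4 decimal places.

0.4640

The responsibility of component k is π_k f_k(x) divided by Σ_j π_j f_j(x).
Evaluate each component's likelihood at the observed value:
  f_I = 1.06·e^(−1.06·0.6) = 1.06·e^(−0.6360) = 0.56117
  f_II = 1.76·e^(−1.76·0.6) = 1.76·e^(−1.0560) = 0.612206
  f_III = 2.39·e^(−2.39·0.6) = 2.39·e^(−1.4340) = 0.569665
  f_IV = 2.40·e^(−2.40·0.6) = 2.40·e^(−1.4400) = 0.568627
Prior × likelihood for each component:
  π_I·f_I = 0.20 × 0.56117 = 0.112234
  π_II·f_II = 0.20 × 0.612206 = 0.122441
  π_III·f_III = 0.13 × 0.569665 = 0.0740565
  π_IV·f_IV = 0.47 × 0.568627 = 0.267255
Evidence: 0.112234 + 0.122441 + 0.0740565 + 0.267255 = 0.575986
P(Regime IV | the observation) = 0.267255 / 0.575986 ≈ 0.4640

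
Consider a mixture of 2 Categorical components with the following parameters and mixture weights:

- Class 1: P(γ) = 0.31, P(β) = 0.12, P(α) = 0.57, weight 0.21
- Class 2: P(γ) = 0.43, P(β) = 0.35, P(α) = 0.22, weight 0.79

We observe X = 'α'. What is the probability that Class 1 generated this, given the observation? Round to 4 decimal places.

By Bayes' theorem, P(k | x) = π_k f_k(x) / Σ_j π_j f_j(x).
Evaluate each component's likelihood at the observed value:
  f_1 = 0.57
  f_2 = 0.22
Unnormalised posteriors:
  π_1·f_1 = 0.21 × 0.57 = 0.1197
  π_2·f_2 = 0.79 × 0.22 = 0.1738
Normaliser: 0.1197 + 0.1738 = 0.2935
P(Class 1 | x) = 0.1197 / 0.2935 ≈ 0.4078

0.4078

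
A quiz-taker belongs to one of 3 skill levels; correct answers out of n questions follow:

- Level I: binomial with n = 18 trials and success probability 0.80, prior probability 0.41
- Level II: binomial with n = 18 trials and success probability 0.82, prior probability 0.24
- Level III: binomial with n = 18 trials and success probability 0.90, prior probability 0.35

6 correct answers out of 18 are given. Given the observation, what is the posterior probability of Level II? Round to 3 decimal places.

Posterior ∝ prior × likelihood, so P(k | x) ∝ P(Z=k) f_k(x); normalise over all components.
Evaluate each component's likelihood at the observed value:
  p_I = 1.99329e-05
  p_II = 6.52867e-06
  p_III = 9.86567e-09
Prior × likelihood for each component:
  P(Z=I)·p_I = 0.41 × 1.99329e-05 = 8.17251e-06
  P(Z=II)·p_II = 0.24 × 6.52867e-06 = 1.56688e-06
  P(Z=III)·p_III = 0.35 × 9.86567e-09 = 3.45298e-09
Sum: 8.17251e-06 + 1.56688e-06 + 3.45298e-09 = 9.74284e-06
Responsibility of Level II: 1.56688e-06 / 9.74284e-06 ≈ 0.161

0.161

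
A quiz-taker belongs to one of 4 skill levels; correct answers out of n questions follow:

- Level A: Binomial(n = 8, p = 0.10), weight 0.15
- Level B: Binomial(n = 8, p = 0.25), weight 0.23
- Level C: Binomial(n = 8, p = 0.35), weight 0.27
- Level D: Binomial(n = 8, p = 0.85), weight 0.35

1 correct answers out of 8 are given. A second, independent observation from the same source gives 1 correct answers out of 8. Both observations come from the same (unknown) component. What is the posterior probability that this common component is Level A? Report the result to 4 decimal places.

Posterior ∝ prior × likelihood, so P(k | x) ∝ w_k f_k(x); normalise over all components.
Since both observations come from the same component, the likelihood for component k is f_k(x₁)·f_k(x₂).
  p_A = [C(8,1)·0.10^1·0.90^7 = 8·0.1·0.478297 = 0.382638] × [0.382638] = 0.146411
  p_B = [C(8,1)·0.25^1·0.75^7 = 8·0.25·0.133484 = 0.266968] × [0.266968] = 0.0712718
  p_C = [C(8,1)·0.35^1·0.65^7 = 8·0.35·0.0490223 = 0.137262] × [0.137262] = 0.018841
  p_D = [C(8,1)·0.85^1·0.15^7 = 8·0.85·1.70859e-06 = 1.16184e-05] × [1.16184e-05] = 1.34988e-10
Multiply by the mixture weights:
  w_A·p_A = 0.15 × 0.146411 = 0.0219617
  w_B·p_B = 0.23 × 0.0712718 = 0.0163925
  w_C·p_C = 0.27 × 0.018841 = 0.00508706
  w_D·p_D = 0.35 × 1.34988e-10 = 4.72458e-11
Sum: 0.0219617 + 0.0163925 + 0.00508706 + 4.72458e-11 = 0.0434413
P(Level A | x) = 0.0219617 / 0.0434413 ≈ 0.5055

0.5055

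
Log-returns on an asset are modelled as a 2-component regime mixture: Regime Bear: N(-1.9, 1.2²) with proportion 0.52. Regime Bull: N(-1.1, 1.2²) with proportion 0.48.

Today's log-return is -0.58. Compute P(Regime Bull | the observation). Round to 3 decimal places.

The responsibility of component k is π_k f_k(x) divided by Σ_j π_j f_j(x).
Normal densities:
  p_Bear = 0.181543
  p_Bull = 0.302659
Prior × likelihood for each component:
  π_Bear·p_Bear = 0.52 × 0.181543 = 0.0944026
  π_Bull·p_Bull = 0.48 × 0.302659 = 0.145276
Marginal: 0.0944026 + 0.145276 = 0.239679
So the posterior for Regime Bull is 0.145276 / 0.239679 ≈ 0.606.

0.606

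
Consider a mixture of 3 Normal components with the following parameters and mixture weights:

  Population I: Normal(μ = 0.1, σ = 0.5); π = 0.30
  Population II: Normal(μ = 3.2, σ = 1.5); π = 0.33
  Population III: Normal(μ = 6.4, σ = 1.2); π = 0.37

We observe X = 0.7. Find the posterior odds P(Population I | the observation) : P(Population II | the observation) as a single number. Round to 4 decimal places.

Only the two components matter; the odds are (π_i f_i(x)) / (π_j f_j(x)).
Evaluate each component's likelihood at the observed value:
  f_I = (1/(0.5·√(2π)))·exp(−(0.7−0.1)²/(2·0.5²)) = 0.797885·exp(-0.72000) = 0.388372
  f_II = (1/(1.5·√(2π)))·exp(−(0.7−3.2)²/(2·1.5²)) = 0.265962·exp(-1.38889) = 0.0663181
  f_III = (1/(1.2·√(2π)))·exp(−(0.7−6.4)²/(2·1.2²)) = 0.332452·exp(-11.28125) = 4.19126e-06
Odds = (0.30/0.33) × (0.388372/0.0663181) = 0.909091 × 5.8562 ≈ 5.3238

5.3238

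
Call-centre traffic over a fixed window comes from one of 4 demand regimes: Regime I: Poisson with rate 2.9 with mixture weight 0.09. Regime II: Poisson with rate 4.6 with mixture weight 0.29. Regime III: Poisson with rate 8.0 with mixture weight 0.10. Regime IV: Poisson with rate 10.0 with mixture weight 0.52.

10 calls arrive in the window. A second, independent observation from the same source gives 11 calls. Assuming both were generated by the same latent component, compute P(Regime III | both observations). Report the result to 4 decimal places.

P(component k | x) = π_k·f_k(x) / marginal(x), where marginal(x) = Σ_j π_j·f_j(x).
Since both observations come from the same component, the likelihood for component k is f_k(x₁)·f_k(x₂).
  f_I = [e^(−2.9)·2.9^10/10! = 0.000637915] × [0.000168178] = 1.07283e-07
  f_II = [e^(−4.6)·4.6^10/10! = 0.0117506] × [0.00491389] = 5.77413e-05
  f_III = [e^(−8.0)·8.0^10/10! = 0.0992615] × [0.0721902] = 0.00716571
  f_IV = [e^(−10.0)·10.0^10/10! = 0.12511] × [0.113736] = 0.0142296
Weight by the priors:
  π_I·f_I = 0.09 × 1.07283e-07 = 9.65548e-09
  π_II·f_II = 0.29 × 5.77413e-05 = 1.6745e-05
  π_III·f_III = 0.10 × 0.00716571 = 0.000716571
  π_IV·f_IV = 0.52 × 0.0142296 = 0.00739937
Sum: 9.65548e-09 + 1.6745e-05 + 0.000716571 + 0.00739937 = 0.0081327
Responsibility of Regime III: 0.000716571 / 0.0081327 ≈ 0.0881

0.0881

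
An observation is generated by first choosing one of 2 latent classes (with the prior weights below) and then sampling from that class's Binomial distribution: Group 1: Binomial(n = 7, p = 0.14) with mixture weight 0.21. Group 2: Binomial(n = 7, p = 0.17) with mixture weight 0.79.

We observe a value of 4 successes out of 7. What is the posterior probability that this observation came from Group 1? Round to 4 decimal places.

The responsibility of component k is π_k f_k(x) divided by Σ_j π_j f_j(x).
Component likelihoods at x = 4 successes out of 7:
  p_1 = 0.00855215
  p_2 = 0.0167147
Multiply by the mixture weights:
  π_1·p_1 = 0.21 × 0.00855215 = 0.00179595
  π_2·p_2 = 0.79 × 0.0167147 = 0.0132046
Denominator: 0.00179595 + 0.0132046 = 0.0150005
P(Group 1 | x) ≈ 0.1197

0.1197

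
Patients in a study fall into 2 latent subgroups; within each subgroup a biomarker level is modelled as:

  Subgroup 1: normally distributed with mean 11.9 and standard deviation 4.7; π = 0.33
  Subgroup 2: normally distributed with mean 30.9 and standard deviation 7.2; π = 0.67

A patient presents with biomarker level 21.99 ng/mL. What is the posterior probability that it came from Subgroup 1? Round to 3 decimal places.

By Bayes' theorem, P(k | x) = π_k f_k(x) / Σ_j π_j f_j(x).
Component likelihoods at x = 21.99 ng/mL:
  f_1 = (1/(4.7·√(2π)))·exp(−(21.99−11.9)²/(2·4.7²)) = 0.084881·exp(-2.30439) = 0.0084728
  f_2 = (1/(7.2·√(2π)))·exp(−(21.99−30.9)²/(2·7.2²)) = 0.055409·exp(-0.76570) = 0.0257654
Multiply by the mixture weights:
  π_1·f_1 = 0.33 × 0.0084728 = 0.00279602
  π_2·f_2 = 0.67 × 0.0257654 = 0.0172628
Normaliser: 0.00279602 + 0.0172628 = 0.0200588
P(Subgroup 1 | x) ≈ 0.139

0.139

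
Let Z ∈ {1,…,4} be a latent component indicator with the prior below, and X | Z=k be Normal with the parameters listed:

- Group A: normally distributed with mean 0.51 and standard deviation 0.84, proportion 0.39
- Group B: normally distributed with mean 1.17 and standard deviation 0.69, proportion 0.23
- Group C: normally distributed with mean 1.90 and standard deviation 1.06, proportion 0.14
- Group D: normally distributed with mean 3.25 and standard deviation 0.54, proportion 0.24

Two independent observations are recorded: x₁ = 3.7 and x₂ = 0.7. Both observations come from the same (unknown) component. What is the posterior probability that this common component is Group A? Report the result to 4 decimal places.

P(component k | x) = π_k·f_k(x) / marginal(x), where marginal(x) = Σ_j π_j·f_j(x).
Since both observations come from the same component, the likelihood for component k is f_k(x₁)·f_k(x₂).
  p_A = [0.000350714] × [0.462936] = 0.000162358
  p_B = [0.000696044] × [0.458468] = 0.000319114
  p_C = [0.0890104] × [0.198294] = 0.0176502
  p_D = [0.522059] × [1.06235e-05] = 5.54608e-06
Prior × likelihood for each component:
  π_A·p_A = 0.39 × 0.000162358 = 6.33196e-05
  π_B·p_B = 0.23 × 0.000319114 = 7.33963e-05
  π_C·p_C = 0.14 × 0.0176502 = 0.00247103
  π_D·p_D = 0.24 × 5.54608e-06 = 1.33106e-06
Normaliser: 6.33196e-05 + 7.33963e-05 + 0.00247103 + 1.33106e-06 = 0.00260908
P(Group A | x₁, x₂) ≈ 0.0243

0.0243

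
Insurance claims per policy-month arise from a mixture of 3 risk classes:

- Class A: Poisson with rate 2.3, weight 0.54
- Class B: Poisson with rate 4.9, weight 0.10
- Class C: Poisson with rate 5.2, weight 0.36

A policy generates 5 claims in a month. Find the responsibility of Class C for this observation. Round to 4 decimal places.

0.5747

P(component k | x) = P(Z=k)·f_k(x) / marginal(x), where marginal(x) = Σ_j P(Z=j)·f_j(x).
Poisson probabilities:
  f_A = e^(−2.3)·2.3^5/5! = 0.053775
  f_B = e^(−4.9)·4.9^5/5! = 0.17529
  f_C = e^(−5.2)·5.2^5/5! = 0.174785
Unnormalised posteriors:
  P(Z=A)·f_A = 0.54 × 0.053775 = 0.0290385
  P(Z=B)·f_B = 0.10 × 0.17529 = 0.017529
  P(Z=C)·f_C = 0.36 × 0.174785 = 0.0629226
Normaliser: 0.0290385 + 0.017529 + 0.0629226 = 0.10949
Responsibility of Class C: 0.0629226 / 0.10949 ≈ 0.5747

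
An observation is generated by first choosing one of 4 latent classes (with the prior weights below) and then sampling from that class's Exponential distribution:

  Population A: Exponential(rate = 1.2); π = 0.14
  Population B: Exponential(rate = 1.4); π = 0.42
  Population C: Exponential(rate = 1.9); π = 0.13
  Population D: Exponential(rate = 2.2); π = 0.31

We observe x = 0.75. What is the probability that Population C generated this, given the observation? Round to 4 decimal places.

P(component k | x) = π_k·f_k(x) / marginal(x), where marginal(x) = Σ_j π_j·f_j(x).
Evaluate each component's likelihood at the observed value:
  p_A = 1.2·e^(−1.2·0.75) = 1.2·e^(−0.9000) = 0.487884
  p_B = 1.4·e^(−1.4·0.75) = 1.4·e^(−1.0500) = 0.489913
  p_C = 1.9·e^(−1.9·0.75) = 1.9·e^(−1.4250) = 0.456966
  p_D = 2.2·e^(−2.2·0.75) = 2.2·e^(−1.6500) = 0.42251
Multiply by the mixture weights:
  π_A·p_A = 0.14 × 0.487884 = 0.0683037
  π_B·p_B = 0.42 × 0.489913 = 0.205763
  π_C·p_C = 0.13 × 0.456966 = 0.0594056
  π_D·p_D = 0.31 × 0.42251 = 0.130978
Denominator: 0.0683037 + 0.205763 + 0.0594056 + 0.130978 = 0.464451
P(Population C | 0.75) ≈ 0.1279

0.1279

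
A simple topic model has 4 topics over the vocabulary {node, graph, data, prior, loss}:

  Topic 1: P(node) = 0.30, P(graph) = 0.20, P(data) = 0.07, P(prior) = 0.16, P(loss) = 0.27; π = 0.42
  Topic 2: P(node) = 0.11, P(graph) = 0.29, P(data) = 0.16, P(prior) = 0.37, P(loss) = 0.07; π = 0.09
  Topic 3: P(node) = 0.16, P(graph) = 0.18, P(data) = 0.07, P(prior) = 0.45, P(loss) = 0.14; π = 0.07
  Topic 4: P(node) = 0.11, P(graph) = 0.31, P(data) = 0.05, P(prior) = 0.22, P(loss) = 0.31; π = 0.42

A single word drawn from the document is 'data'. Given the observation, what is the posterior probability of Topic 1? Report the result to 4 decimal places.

P(component k | x) = π_k·f_k(x) / marginal(x), where marginal(x) = Σ_j π_j·f_j(x).
Evaluate each component's likelihood at the observed value:
  p_1 = P(data | comp) = 0.07
  p_2 = P(data | comp) = 0.16
  p_3 = P(data | comp) = 0.07
  p_4 = P(data | comp) = 0.05
Unnormalised posteriors:
  π_1·p_1 = 0.42 × 0.07 = 0.0294
  π_2·p_2 = 0.09 × 0.16 = 0.0144
  π_3·p_3 = 0.07 × 0.07 = 0.0049
  π_4·p_4 = 0.42 × 0.05 = 0.021
Evidence: 0.0294 + 0.0144 + 0.0049 + 0.021 = 0.0697
P(Topic 1 | x) ≈ 0.4218

0.4218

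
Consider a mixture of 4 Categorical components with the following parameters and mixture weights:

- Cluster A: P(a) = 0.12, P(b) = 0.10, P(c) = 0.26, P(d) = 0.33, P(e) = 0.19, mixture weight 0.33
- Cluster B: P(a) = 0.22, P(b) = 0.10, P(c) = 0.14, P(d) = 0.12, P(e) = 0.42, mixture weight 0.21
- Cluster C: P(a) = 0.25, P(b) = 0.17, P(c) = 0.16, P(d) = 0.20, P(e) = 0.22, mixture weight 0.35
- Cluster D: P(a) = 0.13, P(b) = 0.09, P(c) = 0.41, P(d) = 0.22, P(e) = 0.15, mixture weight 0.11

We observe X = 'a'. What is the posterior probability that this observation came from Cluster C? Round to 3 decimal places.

0.466

Posterior ∝ prior × likelihood, so P(k | x) ∝ w_k f_k(x); normalise over all components.
Component likelihoods at x = 'a':
  f_A = P(a | comp) = 0.12
  f_B = P(a | comp) = 0.22
  f_C = P(a | comp) = 0.25
  f_D = P(a | comp) = 0.13
Prior × likelihood for each component:
  w_A·f_A = 0.33 × 0.12 = 0.0396
  w_B·f_B = 0.21 × 0.22 = 0.0462
  w_C·f_C = 0.35 × 0.25 = 0.0875
  w_D·f_D = 0.11 × 0.13 = 0.0143
Sum: 0.0396 + 0.0462 + 0.0875 + 0.0143 = 0.1876
P(Cluster C | the observation) ≈ 0.466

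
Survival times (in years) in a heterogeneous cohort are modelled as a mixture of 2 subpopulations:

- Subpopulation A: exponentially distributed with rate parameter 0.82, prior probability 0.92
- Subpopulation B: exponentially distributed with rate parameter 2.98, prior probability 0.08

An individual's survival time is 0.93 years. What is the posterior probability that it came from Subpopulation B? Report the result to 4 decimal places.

Apply Bayes' rule: the posterior for each component is proportional to its prior times its likelihood at x.
Component likelihoods at x = 0.93 years:
  p_A = 0.82·e^(−0.82·0.93) = 0.82·e^(−0.7626) = 0.382491
  p_B = 2.98·e^(−2.98·0.93) = 2.98·e^(−2.7714) = 0.186472
Unnormalised posteriors:
  P(Z=A)·p_A = 0.92 × 0.382491 = 0.351891
  P(Z=B)·p_B = 0.08 × 0.186472 = 0.0149177
Normaliser: 0.351891 + 0.0149177 = 0.366809
P(Subpopulation B | the observation) ≈ 0.0407

0.0407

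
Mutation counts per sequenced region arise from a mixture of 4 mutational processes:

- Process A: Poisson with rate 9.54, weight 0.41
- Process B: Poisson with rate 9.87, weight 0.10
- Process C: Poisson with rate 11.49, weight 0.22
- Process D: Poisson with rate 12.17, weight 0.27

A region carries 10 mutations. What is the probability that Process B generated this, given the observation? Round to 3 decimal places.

0.108

P(component k | x) = π_k·f_k(x) / marginal(x), where marginal(x) = Σ_j π_j·f_j(x).
Component likelihoods at x = 10 mutations:
  f_A = e^(−9.54)·9.54^10/10! = 0.123752
  f_B = e^(−9.87)·9.87^10/10! = 0.125003
  f_C = e^(−11.49)·11.49^10/10! = 0.113082
  f_D = e^(−12.17)·12.17^10/10! = 0.101807
Weight by the priors:
  π_A·f_A = 0.41 × 0.123752 = 0.0507382
  π_B·f_B = 0.10 × 0.125003 = 0.0125003
  π_C·f_C = 0.22 × 0.113082 = 0.0248781
  π_D·f_D = 0.27 × 0.101807 = 0.027488
Denominator: 0.0507382 + 0.0125003 + 0.0248781 + 0.027488 = 0.115605
P(Process B | 10 mutations) ≈ 0.108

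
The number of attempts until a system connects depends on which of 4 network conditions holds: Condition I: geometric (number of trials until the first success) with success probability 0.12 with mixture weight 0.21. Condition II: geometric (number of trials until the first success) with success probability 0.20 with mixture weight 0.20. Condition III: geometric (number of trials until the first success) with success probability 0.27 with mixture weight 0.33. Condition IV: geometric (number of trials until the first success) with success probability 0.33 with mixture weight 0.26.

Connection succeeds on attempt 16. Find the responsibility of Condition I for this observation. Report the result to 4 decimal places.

0.6056

P(component k | x) = π_k·f_k(x) / marginal(x), where marginal(x) = Σ_j π_j·f_j(x).
Evaluate each component's likelihood at the observed value:
  p_I = 0.12·(1−0.12)^15 = 0.12·0.146974 = 0.0176369
  p_II = 0.20·(1−0.20)^15 = 0.20·0.0351844 = 0.00703687
  p_III = 0.27·(1−0.27)^15 = 0.27·0.00890929 = 0.00240551
  p_IV = 0.33·(1−0.33)^15 = 0.33·0.00246106 = 0.000812149
Weight by the priors:
  π_I·p_I = 0.21 × 0.0176369 = 0.00370374
  π_II·p_II = 0.20 × 0.00703687 = 0.00140737
  π_III·p_III = 0.33 × 0.00240551 = 0.000793817
  π_IV·p_IV = 0.26 × 0.000812149 = 0.000211159
Normaliser: 0.00370374 + 0.00140737 + 0.000793817 + 0.000211159 = 0.00611609
P(Condition I | the observation) ≈ 0.6056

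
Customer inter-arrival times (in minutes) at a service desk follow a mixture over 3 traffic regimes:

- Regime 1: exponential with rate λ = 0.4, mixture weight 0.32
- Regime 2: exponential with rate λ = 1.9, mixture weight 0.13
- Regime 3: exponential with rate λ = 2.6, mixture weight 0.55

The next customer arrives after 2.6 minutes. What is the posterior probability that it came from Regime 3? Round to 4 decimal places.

0.0341

By Bayes' theorem, P(k | x) = π_k f_k(x) / Σ_j π_j f_j(x).
Component likelihoods at x = 2.6 minutes:
  f_1 = 0.141382
  f_2 = 0.0135937
  f_3 = 0.003014
Multiply by the mixture weights:
  π_1·f_1 = 0.32 × 0.141382 = 0.0452422
  π_2·f_2 = 0.13 × 0.0135937 = 0.00176719
  π_3·f_3 = 0.55 × 0.003014 = 0.0016577
Marginal: 0.0452422 + 0.00176719 + 0.0016577 = 0.0486671
Responsibility of Regime 3: 0.0016577 / 0.0486671 ≈ 0.0341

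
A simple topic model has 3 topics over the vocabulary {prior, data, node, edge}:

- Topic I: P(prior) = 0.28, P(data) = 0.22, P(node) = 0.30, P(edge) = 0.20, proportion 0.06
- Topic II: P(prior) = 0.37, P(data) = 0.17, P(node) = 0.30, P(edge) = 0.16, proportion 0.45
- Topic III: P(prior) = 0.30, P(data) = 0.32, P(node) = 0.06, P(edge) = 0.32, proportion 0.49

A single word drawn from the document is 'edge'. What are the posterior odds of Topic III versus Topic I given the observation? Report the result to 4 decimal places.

13.0667

Since P(k|x) ∝ w_k f_k(x), the posterior odds are w_i f_i(x) / (w_j f_j(x)).
Component likelihoods at x = 'edge':
  f_I = P(edge | comp) = 0.20
  f_II = P(edge | comp) = 0.16
  f_III = P(edge | comp) = 0.32
0.1568 / 0.012 ≈ 13.0667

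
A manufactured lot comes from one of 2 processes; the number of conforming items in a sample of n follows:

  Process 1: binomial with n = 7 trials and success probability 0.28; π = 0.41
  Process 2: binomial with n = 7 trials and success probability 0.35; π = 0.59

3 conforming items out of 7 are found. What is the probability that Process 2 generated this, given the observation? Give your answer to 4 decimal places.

Apply Bayes' rule: the posterior for each component is proportional to its prior times its likelihood at x.
Component likelihoods at x = 3 conforming items out of 7:
  f_1 = 0.206477
  f_2 = 0.267871
Prior × likelihood for each component:
  P(Z=1)·f_1 = 0.41 × 0.206477 = 0.0846557
  P(Z=2)·f_2 = 0.59 × 0.267871 = 0.158044
Evidence: 0.0846557 + 0.158044 = 0.2427
Responsibility of Process 2: 0.158044 / 0.2427 ≈ 0.6512

0.6512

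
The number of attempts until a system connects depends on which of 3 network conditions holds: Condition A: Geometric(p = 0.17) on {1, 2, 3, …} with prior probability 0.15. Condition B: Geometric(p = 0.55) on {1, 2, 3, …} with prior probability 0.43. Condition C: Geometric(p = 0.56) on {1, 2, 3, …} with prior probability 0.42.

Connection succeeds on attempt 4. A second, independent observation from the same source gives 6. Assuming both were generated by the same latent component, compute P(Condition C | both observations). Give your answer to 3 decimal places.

Posterior ∝ prior × likelihood, so P(k | x) ∝ π_k f_k(x); normalise over all components.
Since both observations come from the same component, the likelihood for component k is f_k(x₁)·f_k(x₂).
  p_A = [0.17·(1−0.17)^3 = 0.17·0.571787 = 0.0972038] × [0.0669637] = 0.00650912
  p_B = [0.55·(1−0.55)^3 = 0.55·0.091125 = 0.0501187] × [0.010149] = 0.000508658
  p_C = [0.56·(1−0.56)^3 = 0.56·0.085184 = 0.047703] × [0.00923531] = 0.000440552
Prior × likelihood for each component:
  π_A·p_A = 0.15 × 0.00650912 = 0.000976369
  π_B·p_B = 0.43 × 0.000508658 = 0.000218723
  π_C·p_C = 0.42 × 0.000440552 = 0.000185032
Evidence: 0.000976369 + 0.000218723 + 0.000185032 = 0.00138012
P(Condition C | x₁,x₂) ≈ 0.134

0.134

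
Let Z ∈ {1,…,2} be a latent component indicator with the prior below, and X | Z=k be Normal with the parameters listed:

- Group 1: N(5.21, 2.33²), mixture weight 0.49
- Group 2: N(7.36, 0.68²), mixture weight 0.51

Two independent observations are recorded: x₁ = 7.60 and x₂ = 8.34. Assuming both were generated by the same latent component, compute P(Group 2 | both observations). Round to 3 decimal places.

P(component k | x) = w_k·f_k(x) / marginal(x), where marginal(x) = Σ_j w_j·f_j(x).
Since both observations come from the same component, the likelihood for component k is f_k(x₁)·f_k(x₂).
  p_1 = [(1/(2.33·√(2π)))·exp(−(7.60−5.21)²/(2·2.33²)) = 0.171220·exp(-0.52608) = 0.101176] × [0.0694535] = 0.00702705
  p_2 = [(1/(0.68·√(2π)))·exp(−(7.60−7.36)²/(2·0.68²)) = 0.586680·exp(-0.06228) = 0.551254] × [0.207677] = 0.114483
Weight by the priors:
  w_1·p_1 = 0.49 × 0.00702705 = 0.00344326
  w_2·p_2 = 0.51 × 0.114483 = 0.0583862
Normaliser: 0.00344326 + 0.0583862 = 0.0618295
Responsibility of Group 2: 0.0583862 / 0.0618295 ≈ 0.944

0.944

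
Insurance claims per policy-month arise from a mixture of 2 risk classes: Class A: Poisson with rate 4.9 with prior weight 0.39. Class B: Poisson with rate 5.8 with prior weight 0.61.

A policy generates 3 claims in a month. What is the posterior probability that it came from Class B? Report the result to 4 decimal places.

Posterior ∝ prior × likelihood, so P(k | x) ∝ π_k f_k(x); normalise over all components.
Poisson probabilities:
  p_A = e^(−4.9)·4.9^3/3! = 0.146014
  p_B = e^(−5.8)·5.8^3/3! = 0.098452
Multiply by the mixture weights:
  π_A·p_A = 0.39 × 0.146014 = 0.0569454
  π_B·p_B = 0.61 × 0.098452 = 0.0600557
Marginal: 0.0569454 + 0.0600557 = 0.117001
P(Class B | data) ≈ 0.5133

0.5133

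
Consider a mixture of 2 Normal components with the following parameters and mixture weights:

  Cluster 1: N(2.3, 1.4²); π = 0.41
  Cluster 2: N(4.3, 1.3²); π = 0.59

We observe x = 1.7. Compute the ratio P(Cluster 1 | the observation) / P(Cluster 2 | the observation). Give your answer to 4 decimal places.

4.3496

The posterior odds equal the prior odds times the likelihood ratio: (π_i/π_j)·(f_i(x)/f_j(x)).
Evaluate each component's likelihood at the observed value:
  p_1 = 0.259955
  p_2 = 0.0415315
Posterior odds = (π_1·p_1) / (π_2·p_2) = (0.41·0.259955) / (0.59·0.0415315) = 0.106581 / 0.0245036 ≈ 4.3496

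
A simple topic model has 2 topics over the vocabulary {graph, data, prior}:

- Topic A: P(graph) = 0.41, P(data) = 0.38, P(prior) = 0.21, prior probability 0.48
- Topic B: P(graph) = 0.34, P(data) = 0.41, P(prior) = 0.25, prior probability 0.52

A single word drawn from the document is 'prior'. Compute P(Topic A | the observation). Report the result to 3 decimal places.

0.437

By Bayes' theorem, P(k | x) = π_k f_k(x) / Σ_j π_j f_j(x).
Component likelihoods at x = 'prior':
  p_A = P(prior | comp) = 0.21
  p_B = P(prior | comp) = 0.25
Unnormalised posteriors:
  π_A·p_A = 0.48 × 0.21 = 0.1008
  π_B·p_B = 0.52 × 0.25 = 0.13
Denominator: 0.1008 + 0.13 = 0.2308
Responsibility of Topic A: 0.1008 / 0.2308 ≈ 0.437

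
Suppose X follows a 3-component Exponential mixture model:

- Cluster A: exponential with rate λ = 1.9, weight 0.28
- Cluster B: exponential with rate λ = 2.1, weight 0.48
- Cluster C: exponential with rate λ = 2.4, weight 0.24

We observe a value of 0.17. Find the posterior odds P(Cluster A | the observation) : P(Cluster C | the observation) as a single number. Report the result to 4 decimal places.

1.0056

Only the two components matter; the odds are (π_i f_i(x)) / (π_j f_j(x)).
Evaluate each component's likelihood at the observed value:
  p_A = 1.37555
  p_B = 1.46952
  p_C = 1.59595
Odds = (0.28/0.24) × (1.37555/1.59595) = 1.16667 × 0.861901 ≈ 1.0056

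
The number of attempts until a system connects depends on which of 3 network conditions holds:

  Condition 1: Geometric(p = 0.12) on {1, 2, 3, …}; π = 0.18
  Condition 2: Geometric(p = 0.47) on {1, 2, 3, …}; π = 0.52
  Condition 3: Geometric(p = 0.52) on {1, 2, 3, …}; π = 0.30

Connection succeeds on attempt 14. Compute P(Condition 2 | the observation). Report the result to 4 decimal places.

P(component k | x) = P(Z=k)·f_k(x) / marginal(x), where marginal(x) = Σ_j P(Z=j)·f_j(x).
Geometric probabilities:
  f_1 = 0.0227749
  f_2 = 0.000122373
  f_3 = 3.7337e-05
Unnormalised posteriors:
  P(Z=1)·f_1 = 0.18 × 0.0227749 = 0.00409948
  P(Z=2)·f_2 = 0.52 × 0.000122373 = 6.36337e-05
  P(Z=3)·f_3 = 0.30 × 3.7337e-05 = 1.12011e-05
Marginal: 0.00409948 + 6.36337e-05 + 1.12011e-05 = 0.00417431
So the posterior for Condition 2 is 6.36337e-05 / 0.00417431 ≈ 0.0152.

0.0152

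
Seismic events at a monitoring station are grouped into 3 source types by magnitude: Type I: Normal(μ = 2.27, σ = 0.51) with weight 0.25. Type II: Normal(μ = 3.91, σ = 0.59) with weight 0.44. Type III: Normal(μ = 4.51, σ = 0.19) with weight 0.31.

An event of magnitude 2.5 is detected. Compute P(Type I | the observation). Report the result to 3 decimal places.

0.912

Apply Bayes' rule: the posterior for each component is proportional to its prior times its likelihood at x.
Evaluate each component's likelihood at the observed value:
  p_I = 0.706603
  p_II = 0.0388926
  p_III = 1.04788e-24
Prior × likelihood for each component:
  w_I·p_I = 0.25 × 0.706603 = 0.176651
  w_II·p_II = 0.44 × 0.0388926 = 0.0171128
  w_III·p_III = 0.31 × 1.04788e-24 = 3.24843e-25
Sum: 0.176651 + 0.0171128 + 3.24843e-25 = 0.193764
Responsibility of Type I: 0.176651 / 0.193764 ≈ 0.912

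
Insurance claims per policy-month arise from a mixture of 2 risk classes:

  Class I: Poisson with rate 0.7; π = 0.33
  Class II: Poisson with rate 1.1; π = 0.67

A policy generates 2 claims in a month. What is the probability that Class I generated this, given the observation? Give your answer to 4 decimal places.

By Bayes' theorem, P(k | x) = P(Z=k) f_k(x) / Σ_j P(Z=j) f_j(x).
Component likelihoods at x = 2 claims:
  L_I = 0.121663
  L_II = 0.201387
Multiply by the mixture weights:
  P(Z=I)·L_I = 0.33 × 0.121663 = 0.0401489
  P(Z=II)·L_II = 0.67 × 0.201387 = 0.134929
Normaliser: 0.0401489 + 0.134929 = 0.175078
P(Class I | 2 claims) ≈ 0.2293

0.2293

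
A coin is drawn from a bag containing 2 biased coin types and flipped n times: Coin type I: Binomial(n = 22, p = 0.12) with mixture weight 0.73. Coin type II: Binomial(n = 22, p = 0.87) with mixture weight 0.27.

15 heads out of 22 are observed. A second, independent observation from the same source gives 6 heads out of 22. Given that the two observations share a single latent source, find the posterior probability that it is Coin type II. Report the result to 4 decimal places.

By Bayes' theorem, P(k | x) = w_k f_k(x) / Σ_j w_j f_j(x).
Since both observations come from the same component, the likelihood for component k is f_k(x₁)·f_k(x₂).
  p_I = [1.07383e-09] × [0.0288154] = 3.09427e-11
  p_II = [0.0132504] × [2.1529e-10] = 2.85268e-12
Prior × likelihood for each component:
  w_I·p_I = 0.73 × 3.09427e-11 = 2.25882e-11
  w_II·p_II = 0.27 × 2.85268e-12 = 7.70222e-13
Evidence: 2.25882e-11 + 7.70222e-13 = 2.33584e-11
Responsibility of Coin type II: 7.70222e-13 / 2.33584e-11 ≈ 0.0330

0.0330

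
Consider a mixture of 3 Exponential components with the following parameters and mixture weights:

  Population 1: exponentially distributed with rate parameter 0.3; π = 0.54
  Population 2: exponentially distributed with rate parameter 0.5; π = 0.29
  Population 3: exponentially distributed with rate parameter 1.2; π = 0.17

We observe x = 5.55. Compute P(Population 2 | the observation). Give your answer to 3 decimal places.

0.226

The responsibility of component k is P(Z=k) f_k(x) divided by Σ_j P(Z=j) f_j(x).
Exponential densities:
  L_1 = 0.3·e^(−0.3·5.55) = 0.3·e^(−1.6650) = 0.0567572
  L_2 = 0.5·e^(−0.5·5.55) = 0.5·e^(−2.7750) = 0.0311747
  L_3 = 1.2·e^(−1.2·5.55) = 1.2·e^(−6.6600) = 0.00153738
Unnormalised posteriors:
  P(Z=1)·L_1 = 0.54 × 0.0567572 = 0.0306489
  P(Z=2)·L_2 = 0.29 × 0.0311747 = 0.00904067
  P(Z=3)·L_3 = 0.17 × 0.00153738 = 0.000261354
Marginal: 0.0306489 + 0.00904067 + 0.000261354 = 0.0399509
P(Population 2 | 5.55) = 0.00904067 / 0.0399509 ≈ 0.226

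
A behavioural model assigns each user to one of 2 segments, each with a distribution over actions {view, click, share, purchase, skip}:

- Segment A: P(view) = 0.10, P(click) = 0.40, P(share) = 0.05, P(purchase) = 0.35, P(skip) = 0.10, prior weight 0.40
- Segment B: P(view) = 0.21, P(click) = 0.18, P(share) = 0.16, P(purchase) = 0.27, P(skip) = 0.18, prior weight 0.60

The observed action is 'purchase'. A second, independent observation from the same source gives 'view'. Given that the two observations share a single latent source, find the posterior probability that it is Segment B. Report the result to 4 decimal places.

Posterior ∝ prior × likelihood, so P(k | x) ∝ P(Z=k) f_k(x); normalise over all components.
Since both observations come from the same component, the likelihood for component k is f_k(x₁)·f_k(x₂).
  f_A = [P(purchase | comp) = 0.35] × [0.1] = 0.035
  f_B = [P(purchase | comp) = 0.27] × [0.21] = 0.0567
Prior × likelihood for each component:
  P(Z=A)·f_A = 0.40 × 0.035 = 0.014
  P(Z=B)·f_B = 0.60 × 0.0567 = 0.03402
Denominator: 0.014 + 0.03402 = 0.04802
So the posterior for Segment B is 0.03402 / 0.04802 ≈ 0.7085.

0.7085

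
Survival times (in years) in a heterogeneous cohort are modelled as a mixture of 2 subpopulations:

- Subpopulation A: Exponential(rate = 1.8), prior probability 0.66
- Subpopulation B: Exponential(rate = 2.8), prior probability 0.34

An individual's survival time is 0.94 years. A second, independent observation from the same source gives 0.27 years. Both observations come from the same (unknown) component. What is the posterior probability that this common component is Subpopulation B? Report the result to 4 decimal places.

0.2710

Posterior ∝ prior × likelihood, so P(k | x) ∝ π_k f_k(x); normalise over all components.
Since both observations come from the same component, the likelihood for component k is f_k(x₁)·f_k(x₂).
  L_A = [1.8·e^(−1.8·0.94) = 1.8·e^(−1.6920) = 0.331472] × [1.10715] = 0.366988
  L_B = [2.8·e^(−2.8·0.94) = 2.8·e^(−2.6320) = 0.201416] × [1.31471] = 0.264805
Multiply by the mixture weights:
  π_A·L_A = 0.66 × 0.366988 = 0.242212
  π_B·L_B = 0.34 × 0.264805 = 0.0900337
Sum: 0.242212 + 0.0900337 = 0.332246
P(Subpopulation B | x₁,x₂) ≈ 0.2710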